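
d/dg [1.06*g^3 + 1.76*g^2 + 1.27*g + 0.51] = 3.18*g^2 + 3.52*g + 1.27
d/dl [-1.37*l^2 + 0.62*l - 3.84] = 0.62 - 2.74*l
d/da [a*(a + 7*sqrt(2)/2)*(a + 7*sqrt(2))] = 3*a^2 + 21*sqrt(2)*a + 49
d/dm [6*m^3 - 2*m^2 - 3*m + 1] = 18*m^2 - 4*m - 3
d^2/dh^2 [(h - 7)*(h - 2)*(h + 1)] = 6*h - 16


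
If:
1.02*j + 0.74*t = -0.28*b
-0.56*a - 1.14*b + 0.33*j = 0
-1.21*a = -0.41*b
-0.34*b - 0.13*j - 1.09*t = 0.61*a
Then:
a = 0.00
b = 0.00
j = 0.00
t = 0.00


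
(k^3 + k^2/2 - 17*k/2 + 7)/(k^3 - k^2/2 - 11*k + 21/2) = (k - 2)/(k - 3)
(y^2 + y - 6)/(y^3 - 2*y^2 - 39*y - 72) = (y - 2)/(y^2 - 5*y - 24)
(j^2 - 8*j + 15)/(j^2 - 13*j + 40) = (j - 3)/(j - 8)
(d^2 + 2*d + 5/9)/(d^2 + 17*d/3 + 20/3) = (d + 1/3)/(d + 4)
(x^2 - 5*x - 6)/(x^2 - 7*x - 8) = (x - 6)/(x - 8)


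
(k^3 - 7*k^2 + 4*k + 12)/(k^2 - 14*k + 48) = (k^2 - k - 2)/(k - 8)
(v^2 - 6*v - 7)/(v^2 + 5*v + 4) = (v - 7)/(v + 4)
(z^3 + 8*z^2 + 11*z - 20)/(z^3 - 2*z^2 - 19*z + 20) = (z + 5)/(z - 5)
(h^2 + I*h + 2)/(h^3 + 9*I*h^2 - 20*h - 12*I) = (h - I)/(h^2 + 7*I*h - 6)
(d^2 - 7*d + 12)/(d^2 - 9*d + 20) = (d - 3)/(d - 5)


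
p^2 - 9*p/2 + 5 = (p - 5/2)*(p - 2)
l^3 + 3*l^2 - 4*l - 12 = (l - 2)*(l + 2)*(l + 3)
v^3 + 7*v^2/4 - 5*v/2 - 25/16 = (v - 5/4)*(v + 1/2)*(v + 5/2)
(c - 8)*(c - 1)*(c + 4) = c^3 - 5*c^2 - 28*c + 32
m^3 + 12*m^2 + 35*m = m*(m + 5)*(m + 7)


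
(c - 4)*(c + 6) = c^2 + 2*c - 24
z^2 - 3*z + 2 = (z - 2)*(z - 1)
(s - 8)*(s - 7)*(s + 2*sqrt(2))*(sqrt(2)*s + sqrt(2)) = sqrt(2)*s^4 - 14*sqrt(2)*s^3 + 4*s^3 - 56*s^2 + 41*sqrt(2)*s^2 + 56*sqrt(2)*s + 164*s + 224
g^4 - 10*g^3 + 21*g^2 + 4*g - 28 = (g - 7)*(g - 2)^2*(g + 1)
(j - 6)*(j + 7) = j^2 + j - 42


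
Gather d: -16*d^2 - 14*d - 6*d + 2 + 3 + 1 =-16*d^2 - 20*d + 6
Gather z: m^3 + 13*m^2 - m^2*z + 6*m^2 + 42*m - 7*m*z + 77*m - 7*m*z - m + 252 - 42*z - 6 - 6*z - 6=m^3 + 19*m^2 + 118*m + z*(-m^2 - 14*m - 48) + 240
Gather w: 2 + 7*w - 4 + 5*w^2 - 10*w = 5*w^2 - 3*w - 2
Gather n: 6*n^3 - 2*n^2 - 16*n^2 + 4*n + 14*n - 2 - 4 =6*n^3 - 18*n^2 + 18*n - 6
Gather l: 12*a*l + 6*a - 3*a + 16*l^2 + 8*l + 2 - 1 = 3*a + 16*l^2 + l*(12*a + 8) + 1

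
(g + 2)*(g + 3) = g^2 + 5*g + 6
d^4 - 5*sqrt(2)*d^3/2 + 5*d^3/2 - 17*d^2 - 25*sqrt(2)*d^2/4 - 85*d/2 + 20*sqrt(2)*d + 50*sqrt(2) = (d + 5/2)*(d - 4*sqrt(2))*(d - sqrt(2))*(d + 5*sqrt(2)/2)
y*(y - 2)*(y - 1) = y^3 - 3*y^2 + 2*y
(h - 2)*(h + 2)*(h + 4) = h^3 + 4*h^2 - 4*h - 16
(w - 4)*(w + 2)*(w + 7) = w^3 + 5*w^2 - 22*w - 56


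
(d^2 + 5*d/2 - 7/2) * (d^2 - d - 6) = d^4 + 3*d^3/2 - 12*d^2 - 23*d/2 + 21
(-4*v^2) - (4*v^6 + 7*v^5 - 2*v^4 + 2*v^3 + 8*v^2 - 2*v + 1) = -4*v^6 - 7*v^5 + 2*v^4 - 2*v^3 - 12*v^2 + 2*v - 1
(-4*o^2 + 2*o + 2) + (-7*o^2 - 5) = -11*o^2 + 2*o - 3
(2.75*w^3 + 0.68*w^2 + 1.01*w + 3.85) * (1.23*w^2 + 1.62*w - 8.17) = 3.3825*w^5 + 5.2914*w^4 - 20.1236*w^3 + 0.8161*w^2 - 2.0147*w - 31.4545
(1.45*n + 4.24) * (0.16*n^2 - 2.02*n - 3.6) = 0.232*n^3 - 2.2506*n^2 - 13.7848*n - 15.264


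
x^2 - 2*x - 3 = (x - 3)*(x + 1)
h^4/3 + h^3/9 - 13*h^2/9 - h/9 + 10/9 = (h/3 + 1/3)*(h - 5/3)*(h - 1)*(h + 2)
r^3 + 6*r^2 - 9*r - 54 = (r - 3)*(r + 3)*(r + 6)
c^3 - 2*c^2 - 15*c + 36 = (c - 3)^2*(c + 4)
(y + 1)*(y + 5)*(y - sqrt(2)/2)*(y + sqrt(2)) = y^4 + sqrt(2)*y^3/2 + 6*y^3 + 4*y^2 + 3*sqrt(2)*y^2 - 6*y + 5*sqrt(2)*y/2 - 5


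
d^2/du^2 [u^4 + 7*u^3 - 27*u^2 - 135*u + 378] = 12*u^2 + 42*u - 54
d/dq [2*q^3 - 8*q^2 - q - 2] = 6*q^2 - 16*q - 1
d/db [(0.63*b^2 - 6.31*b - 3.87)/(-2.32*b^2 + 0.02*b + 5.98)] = (-14.6266*b^2 - 10.422*b - 37.6564)/(5.3824*b^4 - 0.0928*b^3 - 27.7468*b^2 + 0.2392*b + 35.7604)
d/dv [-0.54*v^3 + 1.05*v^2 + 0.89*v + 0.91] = -1.62*v^2 + 2.1*v + 0.89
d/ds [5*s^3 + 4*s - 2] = 15*s^2 + 4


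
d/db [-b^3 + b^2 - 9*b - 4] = -3*b^2 + 2*b - 9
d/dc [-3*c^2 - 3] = -6*c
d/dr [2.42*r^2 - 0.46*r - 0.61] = 4.84*r - 0.46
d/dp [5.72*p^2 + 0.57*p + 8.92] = 11.44*p + 0.57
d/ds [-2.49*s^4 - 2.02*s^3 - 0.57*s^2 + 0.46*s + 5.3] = -9.96*s^3 - 6.06*s^2 - 1.14*s + 0.46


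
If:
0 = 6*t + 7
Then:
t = -7/6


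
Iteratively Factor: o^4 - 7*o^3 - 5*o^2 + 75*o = (o + 3)*(o^3 - 10*o^2 + 25*o) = (o - 5)*(o + 3)*(o^2 - 5*o) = o*(o - 5)*(o + 3)*(o - 5)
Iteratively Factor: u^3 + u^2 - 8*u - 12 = (u - 3)*(u^2 + 4*u + 4) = (u - 3)*(u + 2)*(u + 2)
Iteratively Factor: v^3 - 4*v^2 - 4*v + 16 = (v - 2)*(v^2 - 2*v - 8) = (v - 2)*(v + 2)*(v - 4)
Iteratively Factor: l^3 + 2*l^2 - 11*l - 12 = (l + 4)*(l^2 - 2*l - 3) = (l - 3)*(l + 4)*(l + 1)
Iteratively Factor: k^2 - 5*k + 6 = (k - 3)*(k - 2)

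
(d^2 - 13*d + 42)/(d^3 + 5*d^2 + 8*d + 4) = (d^2 - 13*d + 42)/(d^3 + 5*d^2 + 8*d + 4)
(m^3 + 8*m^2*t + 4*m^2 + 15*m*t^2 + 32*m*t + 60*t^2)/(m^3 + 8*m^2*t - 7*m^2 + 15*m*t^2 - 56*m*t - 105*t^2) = (m + 4)/(m - 7)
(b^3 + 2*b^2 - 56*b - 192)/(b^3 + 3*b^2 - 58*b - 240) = (b + 4)/(b + 5)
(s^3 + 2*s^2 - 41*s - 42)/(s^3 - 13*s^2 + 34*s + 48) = (s + 7)/(s - 8)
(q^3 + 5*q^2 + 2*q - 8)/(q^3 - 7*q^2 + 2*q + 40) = (q^2 + 3*q - 4)/(q^2 - 9*q + 20)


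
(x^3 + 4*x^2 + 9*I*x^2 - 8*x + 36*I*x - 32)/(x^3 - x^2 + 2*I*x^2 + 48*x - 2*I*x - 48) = (x^2 + x*(4 + I) + 4*I)/(x^2 - x*(1 + 6*I) + 6*I)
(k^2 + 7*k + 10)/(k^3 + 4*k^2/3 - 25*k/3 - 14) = 3*(k + 5)/(3*k^2 - 2*k - 21)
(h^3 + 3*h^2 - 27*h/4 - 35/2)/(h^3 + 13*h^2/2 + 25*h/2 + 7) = (h - 5/2)/(h + 1)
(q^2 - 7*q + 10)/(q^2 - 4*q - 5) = (q - 2)/(q + 1)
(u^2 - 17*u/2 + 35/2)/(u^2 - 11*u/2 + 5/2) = (2*u - 7)/(2*u - 1)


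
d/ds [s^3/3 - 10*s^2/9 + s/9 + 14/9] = s^2 - 20*s/9 + 1/9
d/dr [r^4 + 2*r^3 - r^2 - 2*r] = 4*r^3 + 6*r^2 - 2*r - 2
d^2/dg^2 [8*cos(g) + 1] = -8*cos(g)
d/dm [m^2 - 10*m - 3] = 2*m - 10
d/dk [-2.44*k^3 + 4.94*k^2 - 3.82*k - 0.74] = -7.32*k^2 + 9.88*k - 3.82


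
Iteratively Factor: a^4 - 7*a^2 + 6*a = (a)*(a^3 - 7*a + 6) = a*(a - 1)*(a^2 + a - 6) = a*(a - 2)*(a - 1)*(a + 3)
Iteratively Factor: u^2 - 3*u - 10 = (u - 5)*(u + 2)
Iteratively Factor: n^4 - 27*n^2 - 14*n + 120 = (n + 4)*(n^3 - 4*n^2 - 11*n + 30) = (n - 2)*(n + 4)*(n^2 - 2*n - 15) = (n - 2)*(n + 3)*(n + 4)*(n - 5)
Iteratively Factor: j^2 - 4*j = (j)*(j - 4)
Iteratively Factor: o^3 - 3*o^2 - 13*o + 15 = (o - 5)*(o^2 + 2*o - 3) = (o - 5)*(o + 3)*(o - 1)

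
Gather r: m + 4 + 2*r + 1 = m + 2*r + 5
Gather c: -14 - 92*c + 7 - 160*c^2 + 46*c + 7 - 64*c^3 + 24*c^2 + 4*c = -64*c^3 - 136*c^2 - 42*c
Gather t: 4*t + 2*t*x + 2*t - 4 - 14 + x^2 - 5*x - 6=t*(2*x + 6) + x^2 - 5*x - 24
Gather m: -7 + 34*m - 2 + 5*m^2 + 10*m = 5*m^2 + 44*m - 9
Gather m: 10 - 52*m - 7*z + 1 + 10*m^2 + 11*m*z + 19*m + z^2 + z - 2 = 10*m^2 + m*(11*z - 33) + z^2 - 6*z + 9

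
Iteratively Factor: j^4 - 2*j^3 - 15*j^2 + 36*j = (j - 3)*(j^3 + j^2 - 12*j) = (j - 3)^2*(j^2 + 4*j) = (j - 3)^2*(j + 4)*(j)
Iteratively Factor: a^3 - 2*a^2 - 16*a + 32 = (a + 4)*(a^2 - 6*a + 8) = (a - 4)*(a + 4)*(a - 2)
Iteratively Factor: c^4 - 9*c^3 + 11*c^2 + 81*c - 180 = (c + 3)*(c^3 - 12*c^2 + 47*c - 60) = (c - 3)*(c + 3)*(c^2 - 9*c + 20) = (c - 4)*(c - 3)*(c + 3)*(c - 5)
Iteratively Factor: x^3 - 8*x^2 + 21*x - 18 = (x - 3)*(x^2 - 5*x + 6) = (x - 3)*(x - 2)*(x - 3)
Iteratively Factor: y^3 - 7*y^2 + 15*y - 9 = (y - 1)*(y^2 - 6*y + 9) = (y - 3)*(y - 1)*(y - 3)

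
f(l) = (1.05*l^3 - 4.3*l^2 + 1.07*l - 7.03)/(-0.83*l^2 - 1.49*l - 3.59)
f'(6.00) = -1.03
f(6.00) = -1.68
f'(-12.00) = -1.22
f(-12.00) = 23.32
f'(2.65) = -0.52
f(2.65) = 1.11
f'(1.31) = -0.12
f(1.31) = 1.53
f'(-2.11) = -3.53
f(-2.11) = 9.25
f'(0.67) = -0.18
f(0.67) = 1.60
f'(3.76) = -0.77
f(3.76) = 0.38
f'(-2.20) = -3.37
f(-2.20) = 9.56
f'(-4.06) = -1.48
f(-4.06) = 13.59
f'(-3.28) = -1.90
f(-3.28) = 12.30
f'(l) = (1.66*l + 1.49)*(1.05*l^3 - 4.3*l^2 + 1.07*l - 7.03)/(-0.83*l^2 - 1.49*l - 3.59)^2 + (3.15*l^2 - 8.6*l + 1.07)/(-0.83*l^2 - 1.49*l - 3.59)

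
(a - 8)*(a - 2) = a^2 - 10*a + 16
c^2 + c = c*(c + 1)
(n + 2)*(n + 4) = n^2 + 6*n + 8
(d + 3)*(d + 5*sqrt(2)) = d^2 + 3*d + 5*sqrt(2)*d + 15*sqrt(2)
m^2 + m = m*(m + 1)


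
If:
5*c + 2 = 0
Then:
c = -2/5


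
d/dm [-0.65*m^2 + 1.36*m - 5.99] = 1.36 - 1.3*m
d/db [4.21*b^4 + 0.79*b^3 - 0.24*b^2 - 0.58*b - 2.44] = 16.84*b^3 + 2.37*b^2 - 0.48*b - 0.58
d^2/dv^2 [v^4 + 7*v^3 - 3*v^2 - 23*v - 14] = 12*v^2 + 42*v - 6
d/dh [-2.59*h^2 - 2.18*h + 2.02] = -5.18*h - 2.18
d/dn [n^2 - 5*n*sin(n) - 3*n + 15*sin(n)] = -5*n*cos(n) + 2*n - 5*sin(n) + 15*cos(n) - 3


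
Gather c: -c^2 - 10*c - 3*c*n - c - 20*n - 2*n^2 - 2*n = -c^2 + c*(-3*n - 11) - 2*n^2 - 22*n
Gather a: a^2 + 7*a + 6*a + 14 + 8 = a^2 + 13*a + 22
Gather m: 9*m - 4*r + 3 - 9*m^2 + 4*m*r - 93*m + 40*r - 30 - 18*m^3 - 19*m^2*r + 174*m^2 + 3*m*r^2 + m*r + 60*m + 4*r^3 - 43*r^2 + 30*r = -18*m^3 + m^2*(165 - 19*r) + m*(3*r^2 + 5*r - 24) + 4*r^3 - 43*r^2 + 66*r - 27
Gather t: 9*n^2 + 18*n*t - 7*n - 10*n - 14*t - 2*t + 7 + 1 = 9*n^2 - 17*n + t*(18*n - 16) + 8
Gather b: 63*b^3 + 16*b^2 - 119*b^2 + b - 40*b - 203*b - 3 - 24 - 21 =63*b^3 - 103*b^2 - 242*b - 48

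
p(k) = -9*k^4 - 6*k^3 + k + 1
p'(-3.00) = 811.00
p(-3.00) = -569.00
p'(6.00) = -8423.00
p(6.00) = -12953.00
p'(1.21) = -89.13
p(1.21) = -27.71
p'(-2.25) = 319.94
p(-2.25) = -163.57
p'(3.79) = -2217.39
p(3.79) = -2178.80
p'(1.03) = -57.43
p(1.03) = -14.66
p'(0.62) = -14.50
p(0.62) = -1.14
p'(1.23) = -93.22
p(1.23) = -29.53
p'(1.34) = -117.94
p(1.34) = -41.11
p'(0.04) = 0.97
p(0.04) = 1.04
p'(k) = -36*k^3 - 18*k^2 + 1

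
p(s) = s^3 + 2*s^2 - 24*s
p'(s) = 3*s^2 + 4*s - 24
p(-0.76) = 18.96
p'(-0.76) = -25.31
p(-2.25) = 52.73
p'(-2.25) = -17.81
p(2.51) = -31.83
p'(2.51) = 4.94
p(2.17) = -32.44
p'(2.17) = -1.19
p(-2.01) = 48.20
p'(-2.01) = -19.92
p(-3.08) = 63.67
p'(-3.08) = -7.86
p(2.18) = -32.45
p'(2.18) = -1.02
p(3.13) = -24.86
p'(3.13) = 17.91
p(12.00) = 1728.00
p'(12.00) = 456.00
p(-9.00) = -351.00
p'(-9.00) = 183.00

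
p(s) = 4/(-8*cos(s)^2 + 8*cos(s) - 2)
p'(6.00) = 2.87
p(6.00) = -2.36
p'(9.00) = 0.15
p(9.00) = -0.25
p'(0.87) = -251.61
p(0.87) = -23.84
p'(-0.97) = 2962.54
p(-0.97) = -117.26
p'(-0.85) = 183.48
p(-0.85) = -19.54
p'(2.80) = 0.11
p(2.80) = -0.24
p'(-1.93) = -1.52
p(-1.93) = -0.69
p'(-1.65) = -5.13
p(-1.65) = -1.49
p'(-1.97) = -1.31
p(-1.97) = -0.63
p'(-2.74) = -0.14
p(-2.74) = -0.25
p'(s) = 4*(-16*sin(s)*cos(s) + 8*sin(s))/(-8*cos(s)^2 + 8*cos(s) - 2)^2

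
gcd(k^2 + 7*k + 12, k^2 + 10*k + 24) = k + 4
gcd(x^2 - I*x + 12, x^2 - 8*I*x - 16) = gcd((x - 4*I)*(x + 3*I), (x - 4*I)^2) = x - 4*I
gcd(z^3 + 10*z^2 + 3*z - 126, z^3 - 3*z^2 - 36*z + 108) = z^2 + 3*z - 18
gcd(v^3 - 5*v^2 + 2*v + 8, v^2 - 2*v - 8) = v - 4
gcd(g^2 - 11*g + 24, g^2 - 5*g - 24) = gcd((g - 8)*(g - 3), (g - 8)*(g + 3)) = g - 8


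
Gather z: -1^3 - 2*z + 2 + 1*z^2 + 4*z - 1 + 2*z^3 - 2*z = 2*z^3 + z^2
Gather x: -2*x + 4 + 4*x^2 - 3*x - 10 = 4*x^2 - 5*x - 6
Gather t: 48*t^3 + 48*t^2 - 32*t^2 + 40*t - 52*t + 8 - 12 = 48*t^3 + 16*t^2 - 12*t - 4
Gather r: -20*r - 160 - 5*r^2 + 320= -5*r^2 - 20*r + 160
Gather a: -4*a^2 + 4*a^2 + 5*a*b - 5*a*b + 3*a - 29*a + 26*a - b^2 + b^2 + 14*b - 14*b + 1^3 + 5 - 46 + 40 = 0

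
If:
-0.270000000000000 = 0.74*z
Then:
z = -0.36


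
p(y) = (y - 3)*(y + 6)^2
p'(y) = (y - 3)*(2*y + 12) + (y + 6)^2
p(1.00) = -98.00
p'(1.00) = 21.00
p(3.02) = 1.63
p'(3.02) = 81.72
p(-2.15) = -76.34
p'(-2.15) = -24.83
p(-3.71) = -35.19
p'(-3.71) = -25.49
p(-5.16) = -5.76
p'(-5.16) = -13.00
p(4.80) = 209.95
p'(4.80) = 155.52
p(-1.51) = -90.92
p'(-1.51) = -20.34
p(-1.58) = -89.48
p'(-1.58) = -20.95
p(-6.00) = 0.00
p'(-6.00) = 0.00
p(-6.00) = 0.00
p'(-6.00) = 0.00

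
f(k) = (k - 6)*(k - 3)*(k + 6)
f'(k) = (k - 6)*(k - 3) + (k - 6)*(k + 6) + (k - 3)*(k + 6)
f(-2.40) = 163.30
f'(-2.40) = -4.32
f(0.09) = 104.74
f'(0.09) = -36.52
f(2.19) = 25.28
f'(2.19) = -34.75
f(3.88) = -18.43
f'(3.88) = -14.12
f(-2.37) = 163.16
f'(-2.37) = -4.93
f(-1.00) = 140.00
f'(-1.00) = -27.00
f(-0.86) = 136.11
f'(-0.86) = -28.62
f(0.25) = 98.83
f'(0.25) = -37.31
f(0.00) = 108.00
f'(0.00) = -36.00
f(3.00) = 0.00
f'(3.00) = -27.00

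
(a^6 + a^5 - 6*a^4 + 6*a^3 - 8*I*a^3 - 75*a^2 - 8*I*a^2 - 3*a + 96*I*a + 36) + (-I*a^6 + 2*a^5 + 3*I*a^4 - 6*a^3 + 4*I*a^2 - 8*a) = a^6 - I*a^6 + 3*a^5 - 6*a^4 + 3*I*a^4 - 8*I*a^3 - 75*a^2 - 4*I*a^2 - 11*a + 96*I*a + 36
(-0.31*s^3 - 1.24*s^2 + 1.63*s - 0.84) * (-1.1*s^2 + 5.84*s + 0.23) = 0.341*s^5 - 0.4464*s^4 - 9.1059*s^3 + 10.158*s^2 - 4.5307*s - 0.1932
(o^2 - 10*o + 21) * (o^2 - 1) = o^4 - 10*o^3 + 20*o^2 + 10*o - 21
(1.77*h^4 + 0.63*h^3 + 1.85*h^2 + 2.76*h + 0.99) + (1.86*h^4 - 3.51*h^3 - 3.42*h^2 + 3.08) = 3.63*h^4 - 2.88*h^3 - 1.57*h^2 + 2.76*h + 4.07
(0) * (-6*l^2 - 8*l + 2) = 0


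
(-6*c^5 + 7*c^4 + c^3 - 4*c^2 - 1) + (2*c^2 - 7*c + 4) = -6*c^5 + 7*c^4 + c^3 - 2*c^2 - 7*c + 3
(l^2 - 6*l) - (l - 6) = l^2 - 7*l + 6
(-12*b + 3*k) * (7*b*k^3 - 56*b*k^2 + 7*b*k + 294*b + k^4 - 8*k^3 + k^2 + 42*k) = -84*b^2*k^3 + 672*b^2*k^2 - 84*b^2*k - 3528*b^2 + 9*b*k^4 - 72*b*k^3 + 9*b*k^2 + 378*b*k + 3*k^5 - 24*k^4 + 3*k^3 + 126*k^2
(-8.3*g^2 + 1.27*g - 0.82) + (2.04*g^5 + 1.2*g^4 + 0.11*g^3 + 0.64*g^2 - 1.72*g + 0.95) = 2.04*g^5 + 1.2*g^4 + 0.11*g^3 - 7.66*g^2 - 0.45*g + 0.13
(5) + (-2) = 3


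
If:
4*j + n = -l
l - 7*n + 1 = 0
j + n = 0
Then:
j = -1/4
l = 3/4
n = 1/4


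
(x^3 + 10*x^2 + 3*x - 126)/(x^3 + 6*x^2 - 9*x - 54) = (x + 7)/(x + 3)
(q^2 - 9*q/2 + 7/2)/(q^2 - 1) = (q - 7/2)/(q + 1)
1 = 1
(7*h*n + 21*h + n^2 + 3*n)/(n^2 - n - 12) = (7*h + n)/(n - 4)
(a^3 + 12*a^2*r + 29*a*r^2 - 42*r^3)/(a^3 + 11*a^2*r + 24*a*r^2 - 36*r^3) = (a + 7*r)/(a + 6*r)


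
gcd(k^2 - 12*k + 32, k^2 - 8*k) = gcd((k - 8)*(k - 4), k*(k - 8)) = k - 8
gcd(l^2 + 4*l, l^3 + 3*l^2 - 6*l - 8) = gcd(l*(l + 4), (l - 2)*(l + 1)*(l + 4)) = l + 4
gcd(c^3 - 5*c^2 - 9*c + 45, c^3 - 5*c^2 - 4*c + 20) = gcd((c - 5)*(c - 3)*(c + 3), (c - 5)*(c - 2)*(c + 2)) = c - 5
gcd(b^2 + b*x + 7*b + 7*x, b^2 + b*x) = b + x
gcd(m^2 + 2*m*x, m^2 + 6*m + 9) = 1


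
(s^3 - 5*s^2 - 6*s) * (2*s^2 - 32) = 2*s^5 - 10*s^4 - 44*s^3 + 160*s^2 + 192*s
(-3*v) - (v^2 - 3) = -v^2 - 3*v + 3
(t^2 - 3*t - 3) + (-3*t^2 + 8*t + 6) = -2*t^2 + 5*t + 3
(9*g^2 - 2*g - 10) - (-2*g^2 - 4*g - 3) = 11*g^2 + 2*g - 7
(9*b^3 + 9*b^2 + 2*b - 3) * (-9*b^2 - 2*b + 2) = -81*b^5 - 99*b^4 - 18*b^3 + 41*b^2 + 10*b - 6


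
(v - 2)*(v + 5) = v^2 + 3*v - 10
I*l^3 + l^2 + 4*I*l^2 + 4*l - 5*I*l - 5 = (l + 5)*(l - I)*(I*l - I)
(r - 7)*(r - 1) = r^2 - 8*r + 7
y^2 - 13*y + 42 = (y - 7)*(y - 6)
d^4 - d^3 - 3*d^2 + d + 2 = (d - 2)*(d - 1)*(d + 1)^2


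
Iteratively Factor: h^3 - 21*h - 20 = (h + 4)*(h^2 - 4*h - 5) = (h + 1)*(h + 4)*(h - 5)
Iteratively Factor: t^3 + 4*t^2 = (t + 4)*(t^2) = t*(t + 4)*(t)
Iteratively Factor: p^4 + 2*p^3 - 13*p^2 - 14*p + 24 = (p - 3)*(p^3 + 5*p^2 + 2*p - 8) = (p - 3)*(p + 2)*(p^2 + 3*p - 4) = (p - 3)*(p + 2)*(p + 4)*(p - 1)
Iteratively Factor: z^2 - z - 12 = (z + 3)*(z - 4)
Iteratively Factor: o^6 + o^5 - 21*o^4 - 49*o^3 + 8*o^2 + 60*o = (o - 1)*(o^5 + 2*o^4 - 19*o^3 - 68*o^2 - 60*o) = (o - 1)*(o + 2)*(o^4 - 19*o^2 - 30*o) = o*(o - 1)*(o + 2)*(o^3 - 19*o - 30) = o*(o - 1)*(o + 2)*(o + 3)*(o^2 - 3*o - 10) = o*(o - 5)*(o - 1)*(o + 2)*(o + 3)*(o + 2)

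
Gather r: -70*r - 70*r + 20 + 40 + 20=80 - 140*r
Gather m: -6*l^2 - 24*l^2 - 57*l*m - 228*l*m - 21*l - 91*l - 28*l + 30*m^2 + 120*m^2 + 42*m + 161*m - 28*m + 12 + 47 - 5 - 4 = -30*l^2 - 140*l + 150*m^2 + m*(175 - 285*l) + 50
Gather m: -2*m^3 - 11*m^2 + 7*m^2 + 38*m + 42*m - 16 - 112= -2*m^3 - 4*m^2 + 80*m - 128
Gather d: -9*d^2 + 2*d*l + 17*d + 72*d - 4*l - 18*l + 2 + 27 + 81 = -9*d^2 + d*(2*l + 89) - 22*l + 110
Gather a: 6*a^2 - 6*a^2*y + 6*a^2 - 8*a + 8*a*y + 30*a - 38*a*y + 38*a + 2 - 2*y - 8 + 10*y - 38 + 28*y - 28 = a^2*(12 - 6*y) + a*(60 - 30*y) + 36*y - 72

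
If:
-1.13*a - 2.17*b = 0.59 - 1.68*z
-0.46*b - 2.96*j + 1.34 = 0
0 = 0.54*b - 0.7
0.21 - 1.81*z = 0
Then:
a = -2.84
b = 1.30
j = 0.25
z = 0.12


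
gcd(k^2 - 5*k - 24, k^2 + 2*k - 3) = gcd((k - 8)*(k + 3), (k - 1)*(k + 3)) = k + 3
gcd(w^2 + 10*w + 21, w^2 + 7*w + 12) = w + 3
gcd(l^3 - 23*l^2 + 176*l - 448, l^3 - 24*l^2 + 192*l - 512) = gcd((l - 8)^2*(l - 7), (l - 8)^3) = l^2 - 16*l + 64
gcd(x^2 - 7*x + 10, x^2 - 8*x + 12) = x - 2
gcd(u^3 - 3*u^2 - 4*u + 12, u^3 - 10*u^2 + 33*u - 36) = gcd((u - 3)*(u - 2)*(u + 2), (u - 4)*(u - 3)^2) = u - 3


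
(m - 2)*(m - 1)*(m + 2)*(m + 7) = m^4 + 6*m^3 - 11*m^2 - 24*m + 28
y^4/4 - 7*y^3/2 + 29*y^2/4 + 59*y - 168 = (y/4 + 1)*(y - 8)*(y - 7)*(y - 3)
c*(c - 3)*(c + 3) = c^3 - 9*c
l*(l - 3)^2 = l^3 - 6*l^2 + 9*l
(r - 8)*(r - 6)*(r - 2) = r^3 - 16*r^2 + 76*r - 96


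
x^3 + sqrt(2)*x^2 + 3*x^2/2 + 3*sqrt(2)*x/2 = x*(x + 3/2)*(x + sqrt(2))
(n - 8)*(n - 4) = n^2 - 12*n + 32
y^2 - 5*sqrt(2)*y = y*(y - 5*sqrt(2))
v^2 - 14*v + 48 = (v - 8)*(v - 6)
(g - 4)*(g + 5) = g^2 + g - 20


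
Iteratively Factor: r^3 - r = (r + 1)*(r^2 - r) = (r - 1)*(r + 1)*(r)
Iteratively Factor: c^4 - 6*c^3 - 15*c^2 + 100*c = (c - 5)*(c^3 - c^2 - 20*c) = (c - 5)*(c + 4)*(c^2 - 5*c) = (c - 5)^2*(c + 4)*(c)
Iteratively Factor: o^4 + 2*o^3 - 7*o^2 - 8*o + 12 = (o + 2)*(o^3 - 7*o + 6) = (o - 1)*(o + 2)*(o^2 + o - 6) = (o - 1)*(o + 2)*(o + 3)*(o - 2)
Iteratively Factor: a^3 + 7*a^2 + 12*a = (a + 4)*(a^2 + 3*a) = (a + 3)*(a + 4)*(a)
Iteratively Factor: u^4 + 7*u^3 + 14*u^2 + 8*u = (u + 4)*(u^3 + 3*u^2 + 2*u) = (u + 1)*(u + 4)*(u^2 + 2*u) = (u + 1)*(u + 2)*(u + 4)*(u)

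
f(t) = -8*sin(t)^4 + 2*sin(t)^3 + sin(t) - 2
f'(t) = -32*sin(t)^3*cos(t) + 6*sin(t)^2*cos(t) + cos(t) = (-32*sin(t)^3 + 6*sin(t)^2 + 1)*cos(t)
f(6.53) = -1.76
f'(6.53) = 0.86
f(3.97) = -5.90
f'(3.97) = -11.53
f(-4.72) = -7.00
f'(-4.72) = -0.19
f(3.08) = -1.94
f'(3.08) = -1.01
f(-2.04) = -9.37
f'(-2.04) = -12.88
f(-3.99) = -2.94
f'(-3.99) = 6.04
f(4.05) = -6.86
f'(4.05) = -12.56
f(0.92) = -3.40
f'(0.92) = -6.86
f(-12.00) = -1.82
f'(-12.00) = -1.87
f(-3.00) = -2.15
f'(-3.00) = -1.20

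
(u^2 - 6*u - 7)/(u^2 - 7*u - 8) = (u - 7)/(u - 8)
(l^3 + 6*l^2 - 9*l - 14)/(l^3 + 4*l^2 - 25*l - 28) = (l - 2)/(l - 4)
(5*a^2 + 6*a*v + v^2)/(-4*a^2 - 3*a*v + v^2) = (5*a + v)/(-4*a + v)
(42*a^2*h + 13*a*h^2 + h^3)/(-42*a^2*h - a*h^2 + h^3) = (-7*a - h)/(7*a - h)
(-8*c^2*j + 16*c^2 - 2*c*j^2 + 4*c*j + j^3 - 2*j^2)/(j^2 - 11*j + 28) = (-8*c^2*j + 16*c^2 - 2*c*j^2 + 4*c*j + j^3 - 2*j^2)/(j^2 - 11*j + 28)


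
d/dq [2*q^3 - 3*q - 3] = 6*q^2 - 3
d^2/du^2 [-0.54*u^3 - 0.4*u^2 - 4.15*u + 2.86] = -3.24*u - 0.8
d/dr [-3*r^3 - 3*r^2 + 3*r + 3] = -9*r^2 - 6*r + 3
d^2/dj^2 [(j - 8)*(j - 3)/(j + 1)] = 72/(j^3 + 3*j^2 + 3*j + 1)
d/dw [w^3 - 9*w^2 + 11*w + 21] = 3*w^2 - 18*w + 11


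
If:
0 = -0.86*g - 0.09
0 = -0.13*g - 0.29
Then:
No Solution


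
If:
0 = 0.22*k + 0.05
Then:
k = -0.23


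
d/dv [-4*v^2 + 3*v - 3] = 3 - 8*v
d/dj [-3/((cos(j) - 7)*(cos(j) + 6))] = 3*(sin(j) - sin(2*j))/((cos(j) - 7)^2*(cos(j) + 6)^2)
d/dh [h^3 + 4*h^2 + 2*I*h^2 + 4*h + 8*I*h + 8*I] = 3*h^2 + 4*h*(2 + I) + 4 + 8*I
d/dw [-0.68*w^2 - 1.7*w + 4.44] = -1.36*w - 1.7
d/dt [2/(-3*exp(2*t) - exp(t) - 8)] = (12*exp(t) + 2)*exp(t)/(3*exp(2*t) + exp(t) + 8)^2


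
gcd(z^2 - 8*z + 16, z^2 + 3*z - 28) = z - 4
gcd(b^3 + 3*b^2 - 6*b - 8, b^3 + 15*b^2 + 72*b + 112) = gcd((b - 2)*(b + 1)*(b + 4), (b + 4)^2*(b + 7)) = b + 4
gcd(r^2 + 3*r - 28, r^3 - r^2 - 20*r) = 1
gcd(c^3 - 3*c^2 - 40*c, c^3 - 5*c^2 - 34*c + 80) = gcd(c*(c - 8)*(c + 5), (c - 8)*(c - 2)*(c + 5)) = c^2 - 3*c - 40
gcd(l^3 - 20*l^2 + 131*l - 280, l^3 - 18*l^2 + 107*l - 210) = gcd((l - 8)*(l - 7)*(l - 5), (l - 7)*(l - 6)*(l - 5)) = l^2 - 12*l + 35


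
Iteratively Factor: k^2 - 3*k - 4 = (k - 4)*(k + 1)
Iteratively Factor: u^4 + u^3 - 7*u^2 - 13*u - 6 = (u + 2)*(u^3 - u^2 - 5*u - 3) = (u + 1)*(u + 2)*(u^2 - 2*u - 3) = (u - 3)*(u + 1)*(u + 2)*(u + 1)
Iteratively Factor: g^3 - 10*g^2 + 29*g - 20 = (g - 1)*(g^2 - 9*g + 20) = (g - 4)*(g - 1)*(g - 5)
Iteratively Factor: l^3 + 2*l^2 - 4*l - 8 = (l + 2)*(l^2 - 4) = (l + 2)^2*(l - 2)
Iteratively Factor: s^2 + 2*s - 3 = (s + 3)*(s - 1)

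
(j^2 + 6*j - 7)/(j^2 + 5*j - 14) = (j - 1)/(j - 2)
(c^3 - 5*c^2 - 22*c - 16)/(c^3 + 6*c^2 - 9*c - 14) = (c^2 - 6*c - 16)/(c^2 + 5*c - 14)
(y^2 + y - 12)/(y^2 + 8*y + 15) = (y^2 + y - 12)/(y^2 + 8*y + 15)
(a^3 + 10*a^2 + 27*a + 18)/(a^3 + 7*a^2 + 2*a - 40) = (a^3 + 10*a^2 + 27*a + 18)/(a^3 + 7*a^2 + 2*a - 40)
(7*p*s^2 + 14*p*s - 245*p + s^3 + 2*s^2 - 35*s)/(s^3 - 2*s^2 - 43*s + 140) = (7*p + s)/(s - 4)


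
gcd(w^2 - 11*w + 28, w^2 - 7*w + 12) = w - 4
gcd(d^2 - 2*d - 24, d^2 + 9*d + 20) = d + 4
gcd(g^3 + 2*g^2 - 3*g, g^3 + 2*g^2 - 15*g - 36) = g + 3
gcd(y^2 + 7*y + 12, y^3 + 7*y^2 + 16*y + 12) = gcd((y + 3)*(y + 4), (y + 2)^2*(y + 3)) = y + 3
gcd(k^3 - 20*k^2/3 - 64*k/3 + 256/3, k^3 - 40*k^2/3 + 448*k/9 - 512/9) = k^2 - 32*k/3 + 64/3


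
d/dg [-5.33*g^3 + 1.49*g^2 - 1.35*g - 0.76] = -15.99*g^2 + 2.98*g - 1.35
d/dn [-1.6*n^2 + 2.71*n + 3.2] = 2.71 - 3.2*n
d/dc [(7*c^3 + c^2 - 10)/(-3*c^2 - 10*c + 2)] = (-21*c^4 - 140*c^3 + 32*c^2 - 56*c - 100)/(9*c^4 + 60*c^3 + 88*c^2 - 40*c + 4)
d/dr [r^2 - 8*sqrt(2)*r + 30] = 2*r - 8*sqrt(2)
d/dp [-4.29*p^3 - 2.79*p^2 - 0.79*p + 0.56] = -12.87*p^2 - 5.58*p - 0.79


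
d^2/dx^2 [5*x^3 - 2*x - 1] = 30*x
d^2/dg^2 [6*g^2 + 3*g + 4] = 12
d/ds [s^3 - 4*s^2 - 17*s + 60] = 3*s^2 - 8*s - 17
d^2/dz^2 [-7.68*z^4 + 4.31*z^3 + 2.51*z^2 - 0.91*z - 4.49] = -92.16*z^2 + 25.86*z + 5.02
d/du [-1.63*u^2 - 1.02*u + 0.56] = -3.26*u - 1.02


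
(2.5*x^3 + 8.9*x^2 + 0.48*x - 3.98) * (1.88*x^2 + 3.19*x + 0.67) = 4.7*x^5 + 24.707*x^4 + 30.9684*x^3 + 0.0118000000000016*x^2 - 12.3746*x - 2.6666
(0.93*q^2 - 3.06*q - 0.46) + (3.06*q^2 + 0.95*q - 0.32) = 3.99*q^2 - 2.11*q - 0.78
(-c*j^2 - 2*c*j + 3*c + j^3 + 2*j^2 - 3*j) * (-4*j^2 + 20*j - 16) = 4*c*j^4 - 12*c*j^3 - 36*c*j^2 + 92*c*j - 48*c - 4*j^5 + 12*j^4 + 36*j^3 - 92*j^2 + 48*j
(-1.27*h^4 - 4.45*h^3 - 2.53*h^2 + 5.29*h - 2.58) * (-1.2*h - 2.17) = 1.524*h^5 + 8.0959*h^4 + 12.6925*h^3 - 0.857900000000001*h^2 - 8.3833*h + 5.5986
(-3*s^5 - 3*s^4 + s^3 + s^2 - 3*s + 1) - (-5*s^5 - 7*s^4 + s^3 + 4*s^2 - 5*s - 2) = 2*s^5 + 4*s^4 - 3*s^2 + 2*s + 3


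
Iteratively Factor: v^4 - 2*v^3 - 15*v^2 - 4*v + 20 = (v - 5)*(v^3 + 3*v^2 - 4) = (v - 5)*(v + 2)*(v^2 + v - 2) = (v - 5)*(v + 2)^2*(v - 1)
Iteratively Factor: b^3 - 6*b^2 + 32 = (b - 4)*(b^2 - 2*b - 8) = (b - 4)^2*(b + 2)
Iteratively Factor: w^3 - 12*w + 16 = (w + 4)*(w^2 - 4*w + 4) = (w - 2)*(w + 4)*(w - 2)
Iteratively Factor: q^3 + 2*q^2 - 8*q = (q)*(q^2 + 2*q - 8) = q*(q - 2)*(q + 4)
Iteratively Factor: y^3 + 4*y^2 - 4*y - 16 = (y + 2)*(y^2 + 2*y - 8) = (y + 2)*(y + 4)*(y - 2)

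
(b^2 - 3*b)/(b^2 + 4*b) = (b - 3)/(b + 4)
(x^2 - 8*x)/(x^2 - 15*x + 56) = x/(x - 7)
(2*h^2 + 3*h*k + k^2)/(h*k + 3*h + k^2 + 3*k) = (2*h + k)/(k + 3)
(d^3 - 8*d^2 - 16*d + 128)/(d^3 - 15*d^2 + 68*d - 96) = (d + 4)/(d - 3)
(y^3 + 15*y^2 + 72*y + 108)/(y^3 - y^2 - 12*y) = (y^2 + 12*y + 36)/(y*(y - 4))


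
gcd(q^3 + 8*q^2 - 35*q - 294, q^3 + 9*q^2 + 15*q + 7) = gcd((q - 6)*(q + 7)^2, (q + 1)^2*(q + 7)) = q + 7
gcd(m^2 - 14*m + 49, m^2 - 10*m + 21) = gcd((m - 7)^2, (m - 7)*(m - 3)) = m - 7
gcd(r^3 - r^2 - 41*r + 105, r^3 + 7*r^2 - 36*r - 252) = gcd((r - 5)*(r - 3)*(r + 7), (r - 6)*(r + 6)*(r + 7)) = r + 7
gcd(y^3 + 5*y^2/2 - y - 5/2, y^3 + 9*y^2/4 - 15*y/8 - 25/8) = y^2 + 7*y/2 + 5/2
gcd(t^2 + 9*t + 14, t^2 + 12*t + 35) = t + 7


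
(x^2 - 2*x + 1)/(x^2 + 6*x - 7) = (x - 1)/(x + 7)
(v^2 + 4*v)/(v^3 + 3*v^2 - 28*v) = (v + 4)/(v^2 + 3*v - 28)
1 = 1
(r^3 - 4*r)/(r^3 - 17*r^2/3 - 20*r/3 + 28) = 3*r*(r + 2)/(3*r^2 - 11*r - 42)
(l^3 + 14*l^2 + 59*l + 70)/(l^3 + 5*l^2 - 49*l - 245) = (l + 2)/(l - 7)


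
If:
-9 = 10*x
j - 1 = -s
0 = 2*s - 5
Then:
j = -3/2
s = 5/2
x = -9/10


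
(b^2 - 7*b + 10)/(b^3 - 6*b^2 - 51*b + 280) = (b - 2)/(b^2 - b - 56)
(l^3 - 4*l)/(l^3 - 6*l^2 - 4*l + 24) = l/(l - 6)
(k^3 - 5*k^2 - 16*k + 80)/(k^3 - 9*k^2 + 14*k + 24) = (k^2 - k - 20)/(k^2 - 5*k - 6)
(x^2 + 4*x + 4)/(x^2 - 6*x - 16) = (x + 2)/(x - 8)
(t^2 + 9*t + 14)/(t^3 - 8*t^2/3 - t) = 3*(t^2 + 9*t + 14)/(t*(3*t^2 - 8*t - 3))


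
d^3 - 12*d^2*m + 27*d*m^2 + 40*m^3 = (d - 8*m)*(d - 5*m)*(d + m)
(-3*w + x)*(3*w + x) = -9*w^2 + x^2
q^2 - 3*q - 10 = (q - 5)*(q + 2)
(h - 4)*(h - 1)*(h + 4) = h^3 - h^2 - 16*h + 16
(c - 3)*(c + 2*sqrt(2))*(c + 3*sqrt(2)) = c^3 - 3*c^2 + 5*sqrt(2)*c^2 - 15*sqrt(2)*c + 12*c - 36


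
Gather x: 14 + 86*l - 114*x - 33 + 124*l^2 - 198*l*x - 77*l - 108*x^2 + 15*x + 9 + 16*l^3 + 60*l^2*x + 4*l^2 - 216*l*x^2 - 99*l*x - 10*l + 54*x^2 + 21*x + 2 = 16*l^3 + 128*l^2 - l + x^2*(-216*l - 54) + x*(60*l^2 - 297*l - 78) - 8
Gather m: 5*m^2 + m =5*m^2 + m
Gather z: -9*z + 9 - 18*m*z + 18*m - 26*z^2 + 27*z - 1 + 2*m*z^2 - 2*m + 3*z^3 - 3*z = 16*m + 3*z^3 + z^2*(2*m - 26) + z*(15 - 18*m) + 8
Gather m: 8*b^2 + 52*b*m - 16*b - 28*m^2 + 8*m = 8*b^2 - 16*b - 28*m^2 + m*(52*b + 8)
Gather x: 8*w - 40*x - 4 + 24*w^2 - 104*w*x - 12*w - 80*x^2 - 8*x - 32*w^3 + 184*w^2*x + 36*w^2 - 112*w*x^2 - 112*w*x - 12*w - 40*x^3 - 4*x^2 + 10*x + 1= -32*w^3 + 60*w^2 - 16*w - 40*x^3 + x^2*(-112*w - 84) + x*(184*w^2 - 216*w - 38) - 3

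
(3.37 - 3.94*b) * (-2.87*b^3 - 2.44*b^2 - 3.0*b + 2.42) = 11.3078*b^4 - 0.0583000000000009*b^3 + 3.5972*b^2 - 19.6448*b + 8.1554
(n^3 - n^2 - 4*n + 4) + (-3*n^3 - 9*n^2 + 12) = -2*n^3 - 10*n^2 - 4*n + 16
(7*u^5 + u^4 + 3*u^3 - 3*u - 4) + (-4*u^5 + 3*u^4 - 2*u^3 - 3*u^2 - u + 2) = 3*u^5 + 4*u^4 + u^3 - 3*u^2 - 4*u - 2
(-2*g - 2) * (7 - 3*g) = 6*g^2 - 8*g - 14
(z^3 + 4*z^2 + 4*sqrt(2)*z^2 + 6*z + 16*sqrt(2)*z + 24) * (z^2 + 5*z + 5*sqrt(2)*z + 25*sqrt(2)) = z^5 + 9*z^4 + 9*sqrt(2)*z^4 + 66*z^3 + 81*sqrt(2)*z^3 + 210*sqrt(2)*z^2 + 414*z^2 + 270*sqrt(2)*z + 920*z + 600*sqrt(2)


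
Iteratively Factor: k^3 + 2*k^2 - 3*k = (k)*(k^2 + 2*k - 3) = k*(k - 1)*(k + 3)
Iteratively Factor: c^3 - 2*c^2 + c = (c - 1)*(c^2 - c) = (c - 1)^2*(c)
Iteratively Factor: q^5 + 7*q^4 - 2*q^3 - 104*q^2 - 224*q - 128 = (q + 2)*(q^4 + 5*q^3 - 12*q^2 - 80*q - 64) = (q - 4)*(q + 2)*(q^3 + 9*q^2 + 24*q + 16) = (q - 4)*(q + 2)*(q + 4)*(q^2 + 5*q + 4) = (q - 4)*(q + 2)*(q + 4)^2*(q + 1)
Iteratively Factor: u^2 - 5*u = (u - 5)*(u)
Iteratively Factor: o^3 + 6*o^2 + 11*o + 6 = (o + 1)*(o^2 + 5*o + 6) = (o + 1)*(o + 3)*(o + 2)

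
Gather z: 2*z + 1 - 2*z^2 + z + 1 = -2*z^2 + 3*z + 2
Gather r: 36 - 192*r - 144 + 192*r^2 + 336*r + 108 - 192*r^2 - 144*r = 0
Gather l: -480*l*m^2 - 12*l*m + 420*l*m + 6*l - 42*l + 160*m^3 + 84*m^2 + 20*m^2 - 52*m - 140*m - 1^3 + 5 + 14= l*(-480*m^2 + 408*m - 36) + 160*m^3 + 104*m^2 - 192*m + 18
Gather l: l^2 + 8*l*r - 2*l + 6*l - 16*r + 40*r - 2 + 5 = l^2 + l*(8*r + 4) + 24*r + 3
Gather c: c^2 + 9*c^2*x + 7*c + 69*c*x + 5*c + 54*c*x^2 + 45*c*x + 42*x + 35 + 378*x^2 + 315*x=c^2*(9*x + 1) + c*(54*x^2 + 114*x + 12) + 378*x^2 + 357*x + 35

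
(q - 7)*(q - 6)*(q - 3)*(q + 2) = q^4 - 14*q^3 + 49*q^2 + 36*q - 252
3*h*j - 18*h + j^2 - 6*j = (3*h + j)*(j - 6)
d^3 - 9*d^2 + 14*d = d*(d - 7)*(d - 2)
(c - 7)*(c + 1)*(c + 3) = c^3 - 3*c^2 - 25*c - 21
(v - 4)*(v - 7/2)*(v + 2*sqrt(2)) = v^3 - 15*v^2/2 + 2*sqrt(2)*v^2 - 15*sqrt(2)*v + 14*v + 28*sqrt(2)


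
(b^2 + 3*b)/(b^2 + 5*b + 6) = b/(b + 2)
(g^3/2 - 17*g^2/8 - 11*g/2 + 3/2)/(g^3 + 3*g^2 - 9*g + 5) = (4*g^3 - 17*g^2 - 44*g + 12)/(8*(g^3 + 3*g^2 - 9*g + 5))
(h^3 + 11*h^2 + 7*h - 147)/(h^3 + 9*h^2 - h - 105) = (h + 7)/(h + 5)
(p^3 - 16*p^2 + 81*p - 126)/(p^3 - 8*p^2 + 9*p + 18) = (p - 7)/(p + 1)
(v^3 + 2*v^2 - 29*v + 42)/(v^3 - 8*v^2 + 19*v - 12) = (v^2 + 5*v - 14)/(v^2 - 5*v + 4)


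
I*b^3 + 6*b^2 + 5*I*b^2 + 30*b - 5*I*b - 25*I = (b + 5)*(b - 5*I)*(I*b + 1)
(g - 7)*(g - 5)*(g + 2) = g^3 - 10*g^2 + 11*g + 70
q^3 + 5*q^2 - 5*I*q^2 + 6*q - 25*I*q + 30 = (q + 5)*(q - 6*I)*(q + I)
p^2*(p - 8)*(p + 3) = p^4 - 5*p^3 - 24*p^2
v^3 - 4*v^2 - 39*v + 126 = (v - 7)*(v - 3)*(v + 6)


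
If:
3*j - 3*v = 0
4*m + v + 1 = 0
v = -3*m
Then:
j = 3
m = -1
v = 3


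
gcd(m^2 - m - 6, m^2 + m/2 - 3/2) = 1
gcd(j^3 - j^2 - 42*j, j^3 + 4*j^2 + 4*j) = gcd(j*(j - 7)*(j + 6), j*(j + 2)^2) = j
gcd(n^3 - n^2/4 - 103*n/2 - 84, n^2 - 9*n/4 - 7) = n + 7/4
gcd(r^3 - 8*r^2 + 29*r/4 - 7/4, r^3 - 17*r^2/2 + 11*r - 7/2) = r^2 - 15*r/2 + 7/2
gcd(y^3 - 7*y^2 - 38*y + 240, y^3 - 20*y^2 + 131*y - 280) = y^2 - 13*y + 40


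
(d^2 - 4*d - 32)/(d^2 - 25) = (d^2 - 4*d - 32)/(d^2 - 25)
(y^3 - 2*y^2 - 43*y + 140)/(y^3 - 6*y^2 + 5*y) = (y^2 + 3*y - 28)/(y*(y - 1))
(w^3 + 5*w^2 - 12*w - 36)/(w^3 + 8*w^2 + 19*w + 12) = (w^3 + 5*w^2 - 12*w - 36)/(w^3 + 8*w^2 + 19*w + 12)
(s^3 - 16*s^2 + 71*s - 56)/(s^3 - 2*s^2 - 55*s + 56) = (s - 7)/(s + 7)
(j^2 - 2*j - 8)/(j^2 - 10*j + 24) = (j + 2)/(j - 6)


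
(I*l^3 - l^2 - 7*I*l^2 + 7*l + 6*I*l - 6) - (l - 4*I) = I*l^3 - l^2 - 7*I*l^2 + 6*l + 6*I*l - 6 + 4*I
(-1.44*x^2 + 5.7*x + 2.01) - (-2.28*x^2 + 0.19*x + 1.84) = 0.84*x^2 + 5.51*x + 0.17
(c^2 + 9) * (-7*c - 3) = -7*c^3 - 3*c^2 - 63*c - 27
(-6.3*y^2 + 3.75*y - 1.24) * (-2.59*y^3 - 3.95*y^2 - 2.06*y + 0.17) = 16.317*y^5 + 15.1725*y^4 + 1.3771*y^3 - 3.898*y^2 + 3.1919*y - 0.2108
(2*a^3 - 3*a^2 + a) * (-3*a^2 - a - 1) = -6*a^5 + 7*a^4 - 2*a^3 + 2*a^2 - a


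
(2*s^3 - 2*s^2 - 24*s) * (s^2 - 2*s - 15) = 2*s^5 - 6*s^4 - 50*s^3 + 78*s^2 + 360*s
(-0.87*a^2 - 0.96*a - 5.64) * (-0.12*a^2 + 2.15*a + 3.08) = 0.1044*a^4 - 1.7553*a^3 - 4.0668*a^2 - 15.0828*a - 17.3712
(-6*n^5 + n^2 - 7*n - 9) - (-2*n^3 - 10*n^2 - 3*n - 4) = -6*n^5 + 2*n^3 + 11*n^2 - 4*n - 5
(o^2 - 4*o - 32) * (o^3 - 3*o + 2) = o^5 - 4*o^4 - 35*o^3 + 14*o^2 + 88*o - 64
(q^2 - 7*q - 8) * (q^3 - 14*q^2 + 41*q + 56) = q^5 - 21*q^4 + 131*q^3 - 119*q^2 - 720*q - 448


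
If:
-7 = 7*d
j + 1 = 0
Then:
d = -1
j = -1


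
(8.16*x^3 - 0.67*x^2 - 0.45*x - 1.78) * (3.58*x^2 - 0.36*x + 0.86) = 29.2128*x^5 - 5.3362*x^4 + 5.6478*x^3 - 6.7866*x^2 + 0.2538*x - 1.5308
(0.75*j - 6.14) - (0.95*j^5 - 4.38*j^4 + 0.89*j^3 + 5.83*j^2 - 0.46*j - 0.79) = -0.95*j^5 + 4.38*j^4 - 0.89*j^3 - 5.83*j^2 + 1.21*j - 5.35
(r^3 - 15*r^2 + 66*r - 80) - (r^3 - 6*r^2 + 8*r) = -9*r^2 + 58*r - 80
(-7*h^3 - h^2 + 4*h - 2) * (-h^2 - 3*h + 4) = 7*h^5 + 22*h^4 - 29*h^3 - 14*h^2 + 22*h - 8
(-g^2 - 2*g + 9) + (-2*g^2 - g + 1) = -3*g^2 - 3*g + 10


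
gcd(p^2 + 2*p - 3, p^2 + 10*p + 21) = p + 3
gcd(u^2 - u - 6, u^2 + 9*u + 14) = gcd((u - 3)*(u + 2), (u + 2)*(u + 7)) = u + 2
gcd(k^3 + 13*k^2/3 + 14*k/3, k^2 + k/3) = k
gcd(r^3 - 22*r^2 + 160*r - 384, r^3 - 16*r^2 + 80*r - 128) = r - 8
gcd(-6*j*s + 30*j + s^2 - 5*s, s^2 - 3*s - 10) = s - 5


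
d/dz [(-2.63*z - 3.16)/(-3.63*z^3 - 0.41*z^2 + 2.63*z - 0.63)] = (-19.0938*z^3 - 35.4907*z^2 - 2.5912*z + 9.9677)/(13.1769*z^6 + 2.9766*z^5 - 18.9257*z^4 + 2.4172*z^3 + 7.4335*z^2 - 3.3138*z + 0.3969)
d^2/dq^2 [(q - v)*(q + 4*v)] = 2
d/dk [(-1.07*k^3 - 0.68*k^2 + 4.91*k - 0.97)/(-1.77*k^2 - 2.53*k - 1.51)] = (1.8939*k^4 + 5.4142*k^3 + 15.2582*k^2 - 1.3802*k - 9.8682)/(3.1329*k^4 + 8.9562*k^3 + 11.7463*k^2 + 7.6406*k + 2.2801)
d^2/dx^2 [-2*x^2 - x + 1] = -4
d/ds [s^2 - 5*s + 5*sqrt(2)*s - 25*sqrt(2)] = 2*s - 5 + 5*sqrt(2)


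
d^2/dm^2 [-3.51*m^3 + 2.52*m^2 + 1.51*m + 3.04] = 5.04 - 21.06*m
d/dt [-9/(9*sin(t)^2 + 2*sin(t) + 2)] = 18*(9*sin(t) + 1)*cos(t)/(9*sin(t)^2 + 2*sin(t) + 2)^2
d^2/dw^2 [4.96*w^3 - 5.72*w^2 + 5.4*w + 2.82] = 29.76*w - 11.44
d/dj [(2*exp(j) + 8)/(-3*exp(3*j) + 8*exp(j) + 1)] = 2*((exp(j) + 4)*(9*exp(2*j) - 8) - 3*exp(3*j) + 8*exp(j) + 1)*exp(j)/(-3*exp(3*j) + 8*exp(j) + 1)^2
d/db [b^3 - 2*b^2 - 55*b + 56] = 3*b^2 - 4*b - 55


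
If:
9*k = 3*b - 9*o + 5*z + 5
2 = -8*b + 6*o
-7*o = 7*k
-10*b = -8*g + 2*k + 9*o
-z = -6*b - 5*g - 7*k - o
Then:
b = -55/1282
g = 241/1282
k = -177/641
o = 177/641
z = -1249/1282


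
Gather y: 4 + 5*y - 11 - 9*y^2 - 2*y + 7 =-9*y^2 + 3*y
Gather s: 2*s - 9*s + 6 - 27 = -7*s - 21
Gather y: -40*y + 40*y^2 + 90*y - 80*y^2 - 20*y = -40*y^2 + 30*y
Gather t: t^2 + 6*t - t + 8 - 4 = t^2 + 5*t + 4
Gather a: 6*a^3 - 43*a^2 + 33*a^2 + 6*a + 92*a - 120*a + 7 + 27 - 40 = 6*a^3 - 10*a^2 - 22*a - 6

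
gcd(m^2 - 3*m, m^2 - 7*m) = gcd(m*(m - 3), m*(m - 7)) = m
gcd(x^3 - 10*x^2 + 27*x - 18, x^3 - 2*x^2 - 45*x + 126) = x^2 - 9*x + 18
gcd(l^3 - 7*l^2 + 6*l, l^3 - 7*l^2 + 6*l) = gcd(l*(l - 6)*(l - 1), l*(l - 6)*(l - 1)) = l^3 - 7*l^2 + 6*l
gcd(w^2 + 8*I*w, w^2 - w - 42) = 1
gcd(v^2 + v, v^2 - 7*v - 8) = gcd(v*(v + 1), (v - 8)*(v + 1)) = v + 1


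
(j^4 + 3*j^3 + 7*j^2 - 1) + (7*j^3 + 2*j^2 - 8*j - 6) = j^4 + 10*j^3 + 9*j^2 - 8*j - 7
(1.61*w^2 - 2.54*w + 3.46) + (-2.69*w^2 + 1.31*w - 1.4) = -1.08*w^2 - 1.23*w + 2.06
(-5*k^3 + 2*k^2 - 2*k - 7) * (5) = -25*k^3 + 10*k^2 - 10*k - 35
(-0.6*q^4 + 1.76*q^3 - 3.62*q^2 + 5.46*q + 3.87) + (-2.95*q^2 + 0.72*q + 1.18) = -0.6*q^4 + 1.76*q^3 - 6.57*q^2 + 6.18*q + 5.05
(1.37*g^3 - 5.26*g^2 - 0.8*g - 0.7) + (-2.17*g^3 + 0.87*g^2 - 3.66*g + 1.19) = -0.8*g^3 - 4.39*g^2 - 4.46*g + 0.49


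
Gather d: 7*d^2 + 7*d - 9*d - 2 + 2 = 7*d^2 - 2*d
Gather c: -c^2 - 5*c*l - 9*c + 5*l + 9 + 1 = -c^2 + c*(-5*l - 9) + 5*l + 10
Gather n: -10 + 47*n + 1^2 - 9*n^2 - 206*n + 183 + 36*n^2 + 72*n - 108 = 27*n^2 - 87*n + 66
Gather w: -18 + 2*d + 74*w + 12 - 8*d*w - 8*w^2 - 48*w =2*d - 8*w^2 + w*(26 - 8*d) - 6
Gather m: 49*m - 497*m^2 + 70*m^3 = 70*m^3 - 497*m^2 + 49*m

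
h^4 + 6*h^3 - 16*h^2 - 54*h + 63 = (h - 3)*(h - 1)*(h + 3)*(h + 7)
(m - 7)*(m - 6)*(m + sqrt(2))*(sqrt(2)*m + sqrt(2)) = sqrt(2)*m^4 - 12*sqrt(2)*m^3 + 2*m^3 - 24*m^2 + 29*sqrt(2)*m^2 + 58*m + 42*sqrt(2)*m + 84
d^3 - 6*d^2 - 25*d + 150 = (d - 6)*(d - 5)*(d + 5)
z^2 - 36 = (z - 6)*(z + 6)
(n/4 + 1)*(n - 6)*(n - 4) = n^3/4 - 3*n^2/2 - 4*n + 24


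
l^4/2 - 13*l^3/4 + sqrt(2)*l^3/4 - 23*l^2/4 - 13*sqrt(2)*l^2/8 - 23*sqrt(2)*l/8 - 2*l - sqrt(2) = (l/2 + 1/2)*(l - 8)*(l + 1/2)*(l + sqrt(2)/2)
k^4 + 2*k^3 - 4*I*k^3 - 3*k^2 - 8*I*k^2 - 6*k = k*(k + 2)*(k - 3*I)*(k - I)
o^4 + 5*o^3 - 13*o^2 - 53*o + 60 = (o - 3)*(o - 1)*(o + 4)*(o + 5)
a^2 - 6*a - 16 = (a - 8)*(a + 2)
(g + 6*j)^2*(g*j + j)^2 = g^4*j^2 + 12*g^3*j^3 + 2*g^3*j^2 + 36*g^2*j^4 + 24*g^2*j^3 + g^2*j^2 + 72*g*j^4 + 12*g*j^3 + 36*j^4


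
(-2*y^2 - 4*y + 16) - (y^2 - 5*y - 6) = -3*y^2 + y + 22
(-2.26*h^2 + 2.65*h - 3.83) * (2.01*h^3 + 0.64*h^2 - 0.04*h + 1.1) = -4.5426*h^5 + 3.8801*h^4 - 5.9119*h^3 - 5.0432*h^2 + 3.0682*h - 4.213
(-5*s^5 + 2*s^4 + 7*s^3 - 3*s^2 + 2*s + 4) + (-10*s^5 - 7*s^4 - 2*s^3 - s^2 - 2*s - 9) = -15*s^5 - 5*s^4 + 5*s^3 - 4*s^2 - 5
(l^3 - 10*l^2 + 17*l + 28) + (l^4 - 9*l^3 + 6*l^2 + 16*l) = l^4 - 8*l^3 - 4*l^2 + 33*l + 28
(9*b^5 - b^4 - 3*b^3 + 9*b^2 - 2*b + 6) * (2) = 18*b^5 - 2*b^4 - 6*b^3 + 18*b^2 - 4*b + 12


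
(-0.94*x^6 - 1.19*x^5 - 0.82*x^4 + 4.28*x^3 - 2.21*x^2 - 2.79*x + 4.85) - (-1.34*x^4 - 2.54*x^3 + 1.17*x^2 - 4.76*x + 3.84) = -0.94*x^6 - 1.19*x^5 + 0.52*x^4 + 6.82*x^3 - 3.38*x^2 + 1.97*x + 1.01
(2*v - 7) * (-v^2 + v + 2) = -2*v^3 + 9*v^2 - 3*v - 14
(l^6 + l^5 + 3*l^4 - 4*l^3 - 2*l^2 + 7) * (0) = 0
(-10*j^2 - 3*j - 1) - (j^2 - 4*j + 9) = -11*j^2 + j - 10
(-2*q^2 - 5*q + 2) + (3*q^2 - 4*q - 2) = q^2 - 9*q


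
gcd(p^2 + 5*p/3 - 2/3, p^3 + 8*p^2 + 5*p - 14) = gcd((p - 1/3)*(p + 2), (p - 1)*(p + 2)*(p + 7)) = p + 2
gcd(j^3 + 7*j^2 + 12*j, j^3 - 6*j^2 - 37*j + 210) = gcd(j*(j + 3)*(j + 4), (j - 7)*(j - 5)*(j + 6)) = 1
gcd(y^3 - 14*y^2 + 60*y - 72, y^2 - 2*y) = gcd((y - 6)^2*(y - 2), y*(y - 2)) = y - 2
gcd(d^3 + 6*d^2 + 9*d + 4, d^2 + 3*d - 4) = d + 4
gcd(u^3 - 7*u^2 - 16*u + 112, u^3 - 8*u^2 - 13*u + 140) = u^2 - 3*u - 28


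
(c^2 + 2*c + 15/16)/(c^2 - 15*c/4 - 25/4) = (c + 3/4)/(c - 5)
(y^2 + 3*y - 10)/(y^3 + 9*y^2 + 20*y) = (y - 2)/(y*(y + 4))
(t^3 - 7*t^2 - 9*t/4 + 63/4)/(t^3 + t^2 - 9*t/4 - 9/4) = (t - 7)/(t + 1)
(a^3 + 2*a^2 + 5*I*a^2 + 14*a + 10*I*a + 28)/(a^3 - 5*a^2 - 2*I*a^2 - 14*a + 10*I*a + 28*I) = (a + 7*I)/(a - 7)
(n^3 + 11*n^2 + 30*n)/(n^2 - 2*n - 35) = n*(n + 6)/(n - 7)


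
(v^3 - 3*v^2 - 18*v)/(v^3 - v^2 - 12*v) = (v - 6)/(v - 4)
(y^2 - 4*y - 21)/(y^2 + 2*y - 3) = (y - 7)/(y - 1)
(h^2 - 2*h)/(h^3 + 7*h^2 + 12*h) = (h - 2)/(h^2 + 7*h + 12)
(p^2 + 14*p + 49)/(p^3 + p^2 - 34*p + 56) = (p + 7)/(p^2 - 6*p + 8)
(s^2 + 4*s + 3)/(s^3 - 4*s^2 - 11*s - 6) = (s + 3)/(s^2 - 5*s - 6)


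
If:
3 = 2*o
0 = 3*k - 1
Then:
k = 1/3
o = 3/2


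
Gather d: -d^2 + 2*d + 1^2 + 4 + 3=-d^2 + 2*d + 8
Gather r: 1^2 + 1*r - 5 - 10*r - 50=-9*r - 54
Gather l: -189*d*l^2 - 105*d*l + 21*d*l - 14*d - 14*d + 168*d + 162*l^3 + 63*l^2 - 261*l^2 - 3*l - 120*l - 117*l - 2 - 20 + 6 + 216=140*d + 162*l^3 + l^2*(-189*d - 198) + l*(-84*d - 240) + 200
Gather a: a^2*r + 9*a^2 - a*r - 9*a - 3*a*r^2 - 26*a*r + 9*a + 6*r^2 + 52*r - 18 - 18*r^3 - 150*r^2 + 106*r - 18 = a^2*(r + 9) + a*(-3*r^2 - 27*r) - 18*r^3 - 144*r^2 + 158*r - 36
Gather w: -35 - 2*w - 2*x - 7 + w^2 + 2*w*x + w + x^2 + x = w^2 + w*(2*x - 1) + x^2 - x - 42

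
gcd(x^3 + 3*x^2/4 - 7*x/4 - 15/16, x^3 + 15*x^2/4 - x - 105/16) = x^2 + x/4 - 15/8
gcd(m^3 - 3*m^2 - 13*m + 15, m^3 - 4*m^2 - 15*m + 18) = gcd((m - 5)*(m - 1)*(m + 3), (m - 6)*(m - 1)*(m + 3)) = m^2 + 2*m - 3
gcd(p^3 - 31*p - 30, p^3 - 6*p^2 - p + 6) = p^2 - 5*p - 6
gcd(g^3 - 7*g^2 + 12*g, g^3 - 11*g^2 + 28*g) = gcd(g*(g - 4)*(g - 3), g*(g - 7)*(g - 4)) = g^2 - 4*g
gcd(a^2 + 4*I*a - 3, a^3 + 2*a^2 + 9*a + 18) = a + 3*I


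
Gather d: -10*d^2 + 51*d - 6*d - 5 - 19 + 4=-10*d^2 + 45*d - 20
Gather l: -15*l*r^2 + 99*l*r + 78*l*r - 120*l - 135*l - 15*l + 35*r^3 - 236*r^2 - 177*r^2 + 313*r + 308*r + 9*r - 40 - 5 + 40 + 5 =l*(-15*r^2 + 177*r - 270) + 35*r^3 - 413*r^2 + 630*r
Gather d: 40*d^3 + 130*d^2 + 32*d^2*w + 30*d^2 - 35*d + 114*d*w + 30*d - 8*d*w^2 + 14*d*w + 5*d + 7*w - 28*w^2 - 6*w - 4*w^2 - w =40*d^3 + d^2*(32*w + 160) + d*(-8*w^2 + 128*w) - 32*w^2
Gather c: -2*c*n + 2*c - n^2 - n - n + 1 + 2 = c*(2 - 2*n) - n^2 - 2*n + 3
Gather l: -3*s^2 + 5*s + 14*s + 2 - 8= -3*s^2 + 19*s - 6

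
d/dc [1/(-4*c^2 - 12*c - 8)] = (2*c + 3)/(4*(c^2 + 3*c + 2)^2)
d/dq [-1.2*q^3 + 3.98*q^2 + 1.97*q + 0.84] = -3.6*q^2 + 7.96*q + 1.97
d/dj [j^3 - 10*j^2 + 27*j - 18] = 3*j^2 - 20*j + 27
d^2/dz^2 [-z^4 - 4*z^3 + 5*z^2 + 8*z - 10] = -12*z^2 - 24*z + 10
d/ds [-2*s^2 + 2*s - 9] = 2 - 4*s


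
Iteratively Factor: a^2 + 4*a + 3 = (a + 3)*(a + 1)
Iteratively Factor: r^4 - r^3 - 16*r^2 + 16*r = (r - 4)*(r^3 + 3*r^2 - 4*r) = (r - 4)*(r + 4)*(r^2 - r) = (r - 4)*(r - 1)*(r + 4)*(r)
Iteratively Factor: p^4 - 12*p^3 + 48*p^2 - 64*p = (p)*(p^3 - 12*p^2 + 48*p - 64) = p*(p - 4)*(p^2 - 8*p + 16) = p*(p - 4)^2*(p - 4)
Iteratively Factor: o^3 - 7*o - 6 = (o + 1)*(o^2 - o - 6) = (o + 1)*(o + 2)*(o - 3)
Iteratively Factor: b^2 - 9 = (b + 3)*(b - 3)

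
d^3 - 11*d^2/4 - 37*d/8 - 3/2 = (d - 4)*(d + 1/2)*(d + 3/4)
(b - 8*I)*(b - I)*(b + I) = b^3 - 8*I*b^2 + b - 8*I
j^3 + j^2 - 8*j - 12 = (j - 3)*(j + 2)^2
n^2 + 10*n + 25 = (n + 5)^2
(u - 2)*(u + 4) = u^2 + 2*u - 8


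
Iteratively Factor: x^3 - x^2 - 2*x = (x)*(x^2 - x - 2) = x*(x - 2)*(x + 1)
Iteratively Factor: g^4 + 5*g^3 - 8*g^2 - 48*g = (g + 4)*(g^3 + g^2 - 12*g) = (g + 4)^2*(g^2 - 3*g) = g*(g + 4)^2*(g - 3)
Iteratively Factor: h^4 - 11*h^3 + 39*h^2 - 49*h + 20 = (h - 1)*(h^3 - 10*h^2 + 29*h - 20) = (h - 5)*(h - 1)*(h^2 - 5*h + 4) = (h - 5)*(h - 1)^2*(h - 4)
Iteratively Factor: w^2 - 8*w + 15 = (w - 5)*(w - 3)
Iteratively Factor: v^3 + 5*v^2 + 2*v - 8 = (v - 1)*(v^2 + 6*v + 8) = (v - 1)*(v + 4)*(v + 2)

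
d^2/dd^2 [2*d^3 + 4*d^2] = 12*d + 8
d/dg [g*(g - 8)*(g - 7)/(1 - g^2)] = (-g^4 + 59*g^2 - 30*g + 56)/(g^4 - 2*g^2 + 1)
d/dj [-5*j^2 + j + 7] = 1 - 10*j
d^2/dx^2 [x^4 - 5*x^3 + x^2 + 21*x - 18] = 12*x^2 - 30*x + 2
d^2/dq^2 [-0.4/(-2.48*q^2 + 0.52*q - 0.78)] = (-4.92032*q^2 + 1.03168*q + 0.4*(4.96*q - 0.52)*(9.92*q - 1.04) - 1.54752)/(2.48*q^2 - 0.52*q + 0.78)^3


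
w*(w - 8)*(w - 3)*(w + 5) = w^4 - 6*w^3 - 31*w^2 + 120*w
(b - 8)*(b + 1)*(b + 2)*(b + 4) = b^4 - b^3 - 42*b^2 - 104*b - 64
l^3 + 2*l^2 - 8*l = l*(l - 2)*(l + 4)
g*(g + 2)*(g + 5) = g^3 + 7*g^2 + 10*g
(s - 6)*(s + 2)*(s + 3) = s^3 - s^2 - 24*s - 36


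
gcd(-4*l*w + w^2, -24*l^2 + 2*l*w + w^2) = -4*l + w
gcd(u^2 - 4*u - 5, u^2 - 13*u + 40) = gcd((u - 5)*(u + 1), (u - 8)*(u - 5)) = u - 5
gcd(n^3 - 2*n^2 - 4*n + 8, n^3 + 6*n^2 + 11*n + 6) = n + 2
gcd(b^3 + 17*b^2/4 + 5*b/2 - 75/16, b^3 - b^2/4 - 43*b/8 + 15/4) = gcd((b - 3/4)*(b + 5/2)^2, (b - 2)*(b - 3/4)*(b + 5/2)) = b^2 + 7*b/4 - 15/8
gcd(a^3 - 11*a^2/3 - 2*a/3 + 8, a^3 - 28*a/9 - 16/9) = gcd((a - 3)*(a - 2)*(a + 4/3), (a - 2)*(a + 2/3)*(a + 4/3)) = a^2 - 2*a/3 - 8/3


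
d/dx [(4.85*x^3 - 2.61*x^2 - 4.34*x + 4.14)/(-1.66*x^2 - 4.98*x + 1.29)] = (-8.051*x^4 - 48.306*x^3 + 24.5629*x^2 + 7.011*x + 15.0186)/(2.7556*x^4 + 16.5336*x^3 + 20.5176*x^2 - 12.8484*x + 1.6641)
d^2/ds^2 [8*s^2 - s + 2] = 16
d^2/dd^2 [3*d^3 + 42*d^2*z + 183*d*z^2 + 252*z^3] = 18*d + 84*z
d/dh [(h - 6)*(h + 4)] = 2*h - 2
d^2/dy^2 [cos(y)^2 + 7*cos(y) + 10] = -7*cos(y) - 2*cos(2*y)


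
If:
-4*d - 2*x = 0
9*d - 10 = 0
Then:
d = 10/9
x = -20/9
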